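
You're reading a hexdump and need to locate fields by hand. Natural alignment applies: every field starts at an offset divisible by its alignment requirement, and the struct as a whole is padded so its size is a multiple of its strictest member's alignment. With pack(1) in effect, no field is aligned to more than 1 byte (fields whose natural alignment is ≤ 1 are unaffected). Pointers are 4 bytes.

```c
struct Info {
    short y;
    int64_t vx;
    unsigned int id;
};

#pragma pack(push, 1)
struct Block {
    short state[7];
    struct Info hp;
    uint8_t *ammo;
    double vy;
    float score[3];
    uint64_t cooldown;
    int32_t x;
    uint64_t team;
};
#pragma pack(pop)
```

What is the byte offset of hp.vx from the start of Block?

22

Info: @0: y [2B, align 2] → 2; +6 pad (align 8); @8: vx [8B, align 8] → 16; @16: id [4B, align 4] → 20; +4 tail pad (align 8); size 24, align 8
@0: state [14B, align 1] → 14
@14: hp [24B, align 1] → 38
within Info: vx at 8
14 + 8 = 22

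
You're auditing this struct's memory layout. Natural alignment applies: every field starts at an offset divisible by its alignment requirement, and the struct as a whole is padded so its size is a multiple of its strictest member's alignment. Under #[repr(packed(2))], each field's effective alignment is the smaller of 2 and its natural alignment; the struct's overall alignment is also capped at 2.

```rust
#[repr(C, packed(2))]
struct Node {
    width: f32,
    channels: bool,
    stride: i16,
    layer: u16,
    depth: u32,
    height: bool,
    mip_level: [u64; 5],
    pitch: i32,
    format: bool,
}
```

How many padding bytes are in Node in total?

width at 0 (size 4, align 2) → ends 4
channels at 4 (size 1, align 1) → ends 5
pad 1 to align 2 for stride
stride at 6 (size 2, align 2) → ends 8
layer at 8 (size 2, align 2) → ends 10
depth at 10 (size 4, align 2) → ends 14
height at 14 (size 1, align 1) → ends 15
pad 1 to align 2 for mip_level
mip_level at 16 (size 40, align 2) → ends 56
pitch at 56 (size 4, align 2) → ends 60
format at 60 (size 1, align 1) → ends 61
tail pad 1 to reach multiple of 2
total 62 bytes, alignment 2
data bytes 59, size 62 → padding 3

3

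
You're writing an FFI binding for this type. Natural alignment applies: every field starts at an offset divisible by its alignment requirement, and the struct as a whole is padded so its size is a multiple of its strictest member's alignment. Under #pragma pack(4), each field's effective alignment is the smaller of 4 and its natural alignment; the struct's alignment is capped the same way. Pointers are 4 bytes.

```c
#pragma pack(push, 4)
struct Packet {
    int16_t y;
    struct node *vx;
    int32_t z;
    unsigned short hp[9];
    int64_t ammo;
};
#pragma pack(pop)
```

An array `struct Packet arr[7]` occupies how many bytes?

280

0..2  y  (2B, 2-aligned)
2..4  -- padding (2B)
4..8  vx  (4B, 4-aligned)
8..12  z  (4B, 4-aligned)
12..30  hp  (18B, 2-aligned)
30..32  -- padding (2B)
32..40  ammo  (8B, 4-aligned)
sizeof = 40, alignof = 4
array of 7: 7 × 40 = 280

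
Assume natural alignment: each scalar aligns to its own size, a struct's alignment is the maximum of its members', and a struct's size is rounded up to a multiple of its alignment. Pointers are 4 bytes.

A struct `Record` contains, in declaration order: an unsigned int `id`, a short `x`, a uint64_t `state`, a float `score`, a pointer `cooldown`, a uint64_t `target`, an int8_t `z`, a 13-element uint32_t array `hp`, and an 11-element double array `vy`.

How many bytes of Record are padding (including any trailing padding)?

5

@0: id [4B, align 4] → 4
@4: x [2B, align 2] → 6
+2 pad (align 8)
@8: state [8B, align 8] → 16
@16: score [4B, align 4] → 20
@20: cooldown [4B, align 4] → 24
@24: target [8B, align 8] → 32
@32: z [1B, align 1] → 33
+3 pad (align 4)
@36: hp [52B, align 4] → 88
@88: vy [88B, align 8] → 176
size 176, align 8
data bytes 171, size 176 → padding 5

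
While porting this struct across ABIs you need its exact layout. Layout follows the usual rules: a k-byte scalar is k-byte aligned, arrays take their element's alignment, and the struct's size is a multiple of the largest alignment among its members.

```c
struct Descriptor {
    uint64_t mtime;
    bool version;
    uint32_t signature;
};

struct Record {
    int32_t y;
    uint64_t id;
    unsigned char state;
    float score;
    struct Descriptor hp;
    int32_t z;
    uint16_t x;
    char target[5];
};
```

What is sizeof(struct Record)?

56

Descriptor: @0: mtime [8B, align 8] → 8; @8: version [1B, align 1] → 9; +3 pad (align 4); @12: signature [4B, align 4] → 16; size 16, align 8
@0: y [4B, align 4] → 4
+4 pad (align 8)
@8: id [8B, align 8] → 16
@16: state [1B, align 1] → 17
+3 pad (align 4)
@20: score [4B, align 4] → 24
@24: hp [16B, align 8] → 40
@40: z [4B, align 4] → 44
@44: x [2B, align 2] → 46
@46: target [5B, align 1] → 51
+5 tail pad (align 8)
size 56, align 8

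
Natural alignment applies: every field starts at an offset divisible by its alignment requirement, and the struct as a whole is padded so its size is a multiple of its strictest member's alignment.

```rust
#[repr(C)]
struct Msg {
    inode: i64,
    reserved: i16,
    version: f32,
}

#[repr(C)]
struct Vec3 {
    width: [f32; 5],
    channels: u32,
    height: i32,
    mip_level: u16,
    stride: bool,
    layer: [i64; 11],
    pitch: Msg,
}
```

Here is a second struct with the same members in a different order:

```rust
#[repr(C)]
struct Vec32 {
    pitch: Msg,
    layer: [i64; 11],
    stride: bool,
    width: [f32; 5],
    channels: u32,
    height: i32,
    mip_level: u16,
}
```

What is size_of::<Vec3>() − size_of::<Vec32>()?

-8

Msg: 0..8  inode  (8B, 8-aligned); 8..10  reserved  (2B, 2-aligned); 10..12  -- padding (2B); 12..16  version  (4B, 4-aligned); sizeof = 16, alignof = 8
0..20  width  (20B, 4-aligned)
20..24  channels  (4B, 4-aligned)
24..28  height  (4B, 4-aligned)
28..30  mip_level  (2B, 2-aligned)
30..31  stride  (1B, 1-aligned)
31..32  -- padding (1B)
32..120  layer  (88B, 8-aligned)
120..136  pitch  (16B, 8-aligned)
sizeof = 136, alignof = 8
— Vec32 —
0..16  pitch  (16B, 8-aligned)
16..104  layer  (88B, 8-aligned)
104..105  stride  (1B, 1-aligned)
105..108  -- padding (3B)
108..128  width  (20B, 4-aligned)
128..132  channels  (4B, 4-aligned)
132..136  height  (4B, 4-aligned)
136..138  mip_level  (2B, 2-aligned)
138..144  -- tail padding (6B)
sizeof = 144, alignof = 8
136 − 144 = -8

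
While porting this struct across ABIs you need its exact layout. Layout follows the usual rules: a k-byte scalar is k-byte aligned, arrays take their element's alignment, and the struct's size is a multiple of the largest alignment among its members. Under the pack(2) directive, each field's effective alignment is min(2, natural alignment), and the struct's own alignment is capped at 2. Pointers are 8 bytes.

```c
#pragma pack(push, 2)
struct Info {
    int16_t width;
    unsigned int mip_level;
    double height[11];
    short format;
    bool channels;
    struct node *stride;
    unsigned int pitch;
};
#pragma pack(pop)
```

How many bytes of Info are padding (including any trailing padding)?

1

0..2  width  (2B, 2-aligned)
2..6  mip_level  (4B, 2-aligned)
6..94  height  (88B, 2-aligned)
94..96  format  (2B, 2-aligned)
96..97  channels  (1B, 1-aligned)
97..98  -- padding (1B)
98..106  stride  (8B, 2-aligned)
106..110  pitch  (4B, 2-aligned)
sizeof = 110, alignof = 2
data bytes 109, size 110 → padding 1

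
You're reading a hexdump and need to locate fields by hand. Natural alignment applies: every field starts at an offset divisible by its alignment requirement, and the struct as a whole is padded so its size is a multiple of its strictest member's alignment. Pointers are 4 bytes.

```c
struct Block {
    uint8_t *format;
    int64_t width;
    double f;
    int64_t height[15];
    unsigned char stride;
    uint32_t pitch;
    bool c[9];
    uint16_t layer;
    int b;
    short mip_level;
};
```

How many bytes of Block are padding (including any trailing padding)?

0..4  format  (4B, 4-aligned)
4..8  -- padding (4B)
8..16  width  (8B, 8-aligned)
16..24  f  (8B, 8-aligned)
24..144  height  (120B, 8-aligned)
144..145  stride  (1B, 1-aligned)
145..148  -- padding (3B)
148..152  pitch  (4B, 4-aligned)
152..161  c  (9B, 1-aligned)
161..162  -- padding (1B)
162..164  layer  (2B, 2-aligned)
164..168  b  (4B, 4-aligned)
168..170  mip_level  (2B, 2-aligned)
170..176  -- tail padding (6B)
sizeof = 176, alignof = 8
data bytes 162, size 176 → padding 14

14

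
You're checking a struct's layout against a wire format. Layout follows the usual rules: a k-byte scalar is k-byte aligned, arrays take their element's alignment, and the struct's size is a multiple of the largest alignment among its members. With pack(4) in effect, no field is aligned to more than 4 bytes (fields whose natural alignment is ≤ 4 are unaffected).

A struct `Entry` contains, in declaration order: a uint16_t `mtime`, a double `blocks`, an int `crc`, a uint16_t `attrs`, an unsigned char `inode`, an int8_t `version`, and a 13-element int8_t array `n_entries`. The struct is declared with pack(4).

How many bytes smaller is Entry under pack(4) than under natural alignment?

4

natural layout:
  mtime at 0 (size 2, align 2) → ends 2
  pad 6 to align 8 for blocks
  blocks at 8 (size 8, align 8) → ends 16
  crc at 16 (size 4, align 4) → ends 20
  attrs at 20 (size 2, align 2) → ends 22
  inode at 22 (size 1, align 1) → ends 23
  version at 23 (size 1, align 1) → ends 24
  n_entries at 24 (size 13, align 1) → ends 37
  tail pad 3 to reach multiple of 8
  total 40 bytes, alignment 8
packed(4) layout:
  mtime at 0 (size 2, align 2) → ends 2
  pad 2 to align 4 for blocks
  blocks at 4 (size 8, align 4) → ends 12
  crc at 12 (size 4, align 4) → ends 16
  attrs at 16 (size 2, align 2) → ends 18
  inode at 18 (size 1, align 1) → ends 19
  version at 19 (size 1, align 1) → ends 20
  n_entries at 20 (size 13, align 1) → ends 33
  tail pad 3 to reach multiple of 4
  total 36 bytes, alignment 4
40 − 36 = 4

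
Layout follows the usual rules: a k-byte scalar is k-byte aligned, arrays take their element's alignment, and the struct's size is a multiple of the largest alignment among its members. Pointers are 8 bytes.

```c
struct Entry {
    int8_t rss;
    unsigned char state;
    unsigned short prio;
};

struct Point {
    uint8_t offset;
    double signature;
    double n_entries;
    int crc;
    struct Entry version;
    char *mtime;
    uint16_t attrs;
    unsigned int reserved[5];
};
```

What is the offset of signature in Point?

8

Entry: 0..1  rss  (1B, 1-aligned); 1..2  state  (1B, 1-aligned); 2..4  prio  (2B, 2-aligned); sizeof = 4, alignof = 2
0..1  offset  (1B, 1-aligned)
1..8  -- padding (7B)
8..16  signature  (8B, 8-aligned)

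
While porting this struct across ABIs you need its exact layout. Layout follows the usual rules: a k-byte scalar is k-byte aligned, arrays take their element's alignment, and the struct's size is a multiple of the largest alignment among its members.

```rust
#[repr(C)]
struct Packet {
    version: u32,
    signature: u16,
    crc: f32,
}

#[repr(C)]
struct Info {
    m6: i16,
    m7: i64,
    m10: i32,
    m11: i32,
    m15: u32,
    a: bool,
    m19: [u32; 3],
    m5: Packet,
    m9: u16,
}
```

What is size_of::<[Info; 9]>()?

576

Packet: @0: version [4B, align 4] → 4; @4: signature [2B, align 2] → 6; +2 pad (align 4); @8: crc [4B, align 4] → 12; size 12, align 4
@0: m6 [2B, align 2] → 2
+6 pad (align 8)
@8: m7 [8B, align 8] → 16
@16: m10 [4B, align 4] → 20
@20: m11 [4B, align 4] → 24
@24: m15 [4B, align 4] → 28
@28: a [1B, align 1] → 29
+3 pad (align 4)
@32: m19 [12B, align 4] → 44
@44: m5 [12B, align 4] → 56
@56: m9 [2B, align 2] → 58
+6 tail pad (align 8)
size 64, align 8
array of 9: 9 × 64 = 576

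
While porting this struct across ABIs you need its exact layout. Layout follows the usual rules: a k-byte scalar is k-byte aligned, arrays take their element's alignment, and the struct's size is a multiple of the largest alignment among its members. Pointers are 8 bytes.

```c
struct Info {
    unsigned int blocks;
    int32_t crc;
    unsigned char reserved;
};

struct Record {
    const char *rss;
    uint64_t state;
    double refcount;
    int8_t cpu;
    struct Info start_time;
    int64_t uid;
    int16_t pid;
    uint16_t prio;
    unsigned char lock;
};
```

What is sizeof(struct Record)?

56

Info: @0: blocks [4B, align 4] → 4; @4: crc [4B, align 4] → 8; @8: reserved [1B, align 1] → 9; +3 tail pad (align 4); size 12, align 4
@0: rss [8B, align 8] → 8
@8: state [8B, align 8] → 16
@16: refcount [8B, align 8] → 24
@24: cpu [1B, align 1] → 25
+3 pad (align 4)
@28: start_time [12B, align 4] → 40
@40: uid [8B, align 8] → 48
@48: pid [2B, align 2] → 50
@50: prio [2B, align 2] → 52
@52: lock [1B, align 1] → 53
+3 tail pad (align 8)
size 56, align 8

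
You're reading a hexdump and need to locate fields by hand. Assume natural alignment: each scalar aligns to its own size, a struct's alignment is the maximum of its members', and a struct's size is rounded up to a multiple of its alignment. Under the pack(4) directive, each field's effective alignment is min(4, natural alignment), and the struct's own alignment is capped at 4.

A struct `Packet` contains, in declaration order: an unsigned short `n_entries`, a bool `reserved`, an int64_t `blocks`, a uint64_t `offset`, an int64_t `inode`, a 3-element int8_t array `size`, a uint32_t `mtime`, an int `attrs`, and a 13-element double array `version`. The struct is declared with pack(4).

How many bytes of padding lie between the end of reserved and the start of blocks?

1

n_entries at 0 (size 2, align 2) → ends 2
reserved at 2 (size 1, align 1) → ends 3
pad 1 to align 4 for blocks
blocks at 4 (size 8, align 4) → ends 12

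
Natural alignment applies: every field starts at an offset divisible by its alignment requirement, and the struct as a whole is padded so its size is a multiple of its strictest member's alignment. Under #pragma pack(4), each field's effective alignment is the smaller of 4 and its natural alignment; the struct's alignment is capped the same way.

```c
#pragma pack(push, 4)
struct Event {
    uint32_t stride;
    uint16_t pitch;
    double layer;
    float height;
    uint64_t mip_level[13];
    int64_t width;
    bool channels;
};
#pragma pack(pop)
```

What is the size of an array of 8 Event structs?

1088

stride at 0 (size 4, align 4) → ends 4
pitch at 4 (size 2, align 2) → ends 6
pad 2 to align 4 for layer
layer at 8 (size 8, align 4) → ends 16
height at 16 (size 4, align 4) → ends 20
mip_level at 20 (size 104, align 4) → ends 124
width at 124 (size 8, align 4) → ends 132
channels at 132 (size 1, align 1) → ends 133
tail pad 3 to reach multiple of 4
total 136 bytes, alignment 4
array of 8: 8 × 136 = 1088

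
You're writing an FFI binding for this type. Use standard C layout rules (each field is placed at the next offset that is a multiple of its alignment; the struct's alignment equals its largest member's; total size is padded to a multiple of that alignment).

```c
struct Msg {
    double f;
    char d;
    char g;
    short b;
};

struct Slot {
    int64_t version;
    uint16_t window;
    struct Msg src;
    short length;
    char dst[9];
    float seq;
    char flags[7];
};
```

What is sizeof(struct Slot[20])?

1120

Msg: 0..8  f  (8B, 8-aligned); 8..9  d  (1B, 1-aligned); 9..10  g  (1B, 1-aligned); 10..12  b  (2B, 2-aligned); 12..16  -- tail padding (4B); sizeof = 16, alignof = 8
0..8  version  (8B, 8-aligned)
8..10  window  (2B, 2-aligned)
10..16  -- padding (6B)
16..32  src  (16B, 8-aligned)
32..34  length  (2B, 2-aligned)
34..43  dst  (9B, 1-aligned)
43..44  -- padding (1B)
44..48  seq  (4B, 4-aligned)
48..55  flags  (7B, 1-aligned)
55..56  -- tail padding (1B)
sizeof = 56, alignof = 8
array of 20: 20 × 56 = 1120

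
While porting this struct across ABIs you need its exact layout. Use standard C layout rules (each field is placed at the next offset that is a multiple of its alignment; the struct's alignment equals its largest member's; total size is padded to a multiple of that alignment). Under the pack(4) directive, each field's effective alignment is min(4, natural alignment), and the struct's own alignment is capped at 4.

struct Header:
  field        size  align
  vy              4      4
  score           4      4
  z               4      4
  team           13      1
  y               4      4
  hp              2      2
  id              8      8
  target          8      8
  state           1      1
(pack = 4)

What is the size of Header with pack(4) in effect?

56

@0: vy [4B, align 4] → 4
@4: score [4B, align 4] → 8
@8: z [4B, align 4] → 12
@12: team [13B, align 1] → 25
+3 pad (align 4)
@28: y [4B, align 4] → 32
@32: hp [2B, align 2] → 34
+2 pad (align 4)
@36: id [8B, align 4] → 44
@44: target [8B, align 4] → 52
@52: state [1B, align 1] → 53
+3 tail pad (align 4)
size 56, align 4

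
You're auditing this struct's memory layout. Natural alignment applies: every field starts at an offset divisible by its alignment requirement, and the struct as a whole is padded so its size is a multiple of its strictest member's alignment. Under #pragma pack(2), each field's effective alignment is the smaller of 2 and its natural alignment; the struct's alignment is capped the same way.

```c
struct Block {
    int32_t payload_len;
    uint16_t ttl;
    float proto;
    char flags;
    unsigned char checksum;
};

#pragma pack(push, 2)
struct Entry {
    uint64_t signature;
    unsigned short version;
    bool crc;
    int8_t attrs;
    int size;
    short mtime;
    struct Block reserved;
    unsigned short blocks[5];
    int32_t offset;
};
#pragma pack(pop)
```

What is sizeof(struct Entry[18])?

Block: @0: payload_len [4B, align 4] → 4; @4: ttl [2B, align 2] → 6; +2 pad (align 4); @8: proto [4B, align 4] → 12; @12: flags [1B, align 1] → 13; @13: checksum [1B, align 1] → 14; +2 tail pad (align 4); size 16, align 4
@0: signature [8B, align 2] → 8
@8: version [2B, align 2] → 10
@10: crc [1B, align 1] → 11
@11: attrs [1B, align 1] → 12
@12: size [4B, align 2] → 16
@16: mtime [2B, align 2] → 18
@18: reserved [16B, align 2] → 34
@34: blocks [10B, align 2] → 44
@44: offset [4B, align 2] → 48
size 48, align 2
array of 18: 18 × 48 = 864

864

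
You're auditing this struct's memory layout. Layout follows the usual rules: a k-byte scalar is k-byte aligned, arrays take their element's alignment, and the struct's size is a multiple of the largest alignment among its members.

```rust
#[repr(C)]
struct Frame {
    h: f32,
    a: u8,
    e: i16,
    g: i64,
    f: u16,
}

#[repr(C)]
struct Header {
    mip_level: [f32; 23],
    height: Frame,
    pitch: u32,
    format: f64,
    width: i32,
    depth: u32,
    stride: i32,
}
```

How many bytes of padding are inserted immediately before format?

Frame: @0: h [4B, align 4] → 4; @4: a [1B, align 1] → 5; +1 pad (align 2); @6: e [2B, align 2] → 8; @8: g [8B, align 8] → 16; @16: f [2B, align 2] → 18; +6 tail pad (align 8); size 24, align 8
@0: mip_level [92B, align 4] → 92
+4 pad (align 8)
@96: height [24B, align 8] → 120
@120: pitch [4B, align 4] → 124
+4 pad (align 8)
@128: format [8B, align 8] → 136

4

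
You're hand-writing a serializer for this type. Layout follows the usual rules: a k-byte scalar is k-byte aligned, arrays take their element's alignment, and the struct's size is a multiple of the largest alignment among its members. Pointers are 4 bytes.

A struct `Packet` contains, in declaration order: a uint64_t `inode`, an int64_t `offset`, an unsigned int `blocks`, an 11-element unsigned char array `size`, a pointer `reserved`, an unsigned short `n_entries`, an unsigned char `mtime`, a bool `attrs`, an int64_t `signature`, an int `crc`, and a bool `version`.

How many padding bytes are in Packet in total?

inode at 0 (size 8, align 8) → ends 8
offset at 8 (size 8, align 8) → ends 16
blocks at 16 (size 4, align 4) → ends 20
size at 20 (size 11, align 1) → ends 31
pad 1 to align 4 for reserved
reserved at 32 (size 4, align 4) → ends 36
n_entries at 36 (size 2, align 2) → ends 38
mtime at 38 (size 1, align 1) → ends 39
attrs at 39 (size 1, align 1) → ends 40
signature at 40 (size 8, align 8) → ends 48
crc at 48 (size 4, align 4) → ends 52
version at 52 (size 1, align 1) → ends 53
tail pad 3 to reach multiple of 8
total 56 bytes, alignment 8
data bytes 52, size 56 → padding 4

4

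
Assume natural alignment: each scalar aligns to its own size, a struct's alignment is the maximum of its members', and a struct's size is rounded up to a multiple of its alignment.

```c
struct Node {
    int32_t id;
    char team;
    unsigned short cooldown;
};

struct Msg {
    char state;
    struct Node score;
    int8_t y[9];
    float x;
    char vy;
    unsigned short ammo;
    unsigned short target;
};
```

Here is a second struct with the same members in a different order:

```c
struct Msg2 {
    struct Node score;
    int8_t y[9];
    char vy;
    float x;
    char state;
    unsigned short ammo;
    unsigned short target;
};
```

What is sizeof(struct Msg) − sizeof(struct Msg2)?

Node: id at 0 (size 4, align 4) → ends 4; team at 4 (size 1, align 1) → ends 5; pad 1 to align 2 for cooldown; cooldown at 6 (size 2, align 2) → ends 8; total 8 bytes, alignment 4
state at 0 (size 1, align 1) → ends 1
pad 3 to align 4 for score
score at 4 (size 8, align 4) → ends 12
y at 12 (size 9, align 1) → ends 21
pad 3 to align 4 for x
x at 24 (size 4, align 4) → ends 28
vy at 28 (size 1, align 1) → ends 29
pad 1 to align 2 for ammo
ammo at 30 (size 2, align 2) → ends 32
target at 32 (size 2, align 2) → ends 34
tail pad 2 to reach multiple of 4
total 36 bytes, alignment 4
— Msg2 —
score at 0 (size 8, align 4) → ends 8
y at 8 (size 9, align 1) → ends 17
vy at 17 (size 1, align 1) → ends 18
pad 2 to align 4 for x
x at 20 (size 4, align 4) → ends 24
state at 24 (size 1, align 1) → ends 25
pad 1 to align 2 for ammo
ammo at 26 (size 2, align 2) → ends 28
target at 28 (size 2, align 2) → ends 30
tail pad 2 to reach multiple of 4
total 32 bytes, alignment 4
36 − 32 = 4

4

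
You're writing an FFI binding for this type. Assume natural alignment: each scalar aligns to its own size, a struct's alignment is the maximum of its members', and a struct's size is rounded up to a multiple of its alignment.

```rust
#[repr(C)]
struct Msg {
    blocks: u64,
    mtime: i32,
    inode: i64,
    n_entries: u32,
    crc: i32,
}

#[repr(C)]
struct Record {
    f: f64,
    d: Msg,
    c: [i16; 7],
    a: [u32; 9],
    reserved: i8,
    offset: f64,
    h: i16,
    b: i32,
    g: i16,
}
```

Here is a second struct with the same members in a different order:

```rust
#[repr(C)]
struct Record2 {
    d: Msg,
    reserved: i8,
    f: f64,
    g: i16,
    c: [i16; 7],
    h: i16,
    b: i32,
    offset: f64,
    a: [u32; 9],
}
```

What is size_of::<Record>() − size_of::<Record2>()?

0

Msg: blocks at 0 (size 8, align 8) → ends 8; mtime at 8 (size 4, align 4) → ends 12; pad 4 to align 8 for inode; inode at 16 (size 8, align 8) → ends 24; n_entries at 24 (size 4, align 4) → ends 28; crc at 28 (size 4, align 4) → ends 32; total 32 bytes, alignment 8
f at 0 (size 8, align 8) → ends 8
d at 8 (size 32, align 8) → ends 40
c at 40 (size 14, align 2) → ends 54
pad 2 to align 4 for a
a at 56 (size 36, align 4) → ends 92
reserved at 92 (size 1, align 1) → ends 93
pad 3 to align 8 for offset
offset at 96 (size 8, align 8) → ends 104
h at 104 (size 2, align 2) → ends 106
pad 2 to align 4 for b
b at 108 (size 4, align 4) → ends 112
g at 112 (size 2, align 2) → ends 114
tail pad 6 to reach multiple of 8
total 120 bytes, alignment 8
— Record2 —
d at 0 (size 32, align 8) → ends 32
reserved at 32 (size 1, align 1) → ends 33
pad 7 to align 8 for f
f at 40 (size 8, align 8) → ends 48
g at 48 (size 2, align 2) → ends 50
c at 50 (size 14, align 2) → ends 64
h at 64 (size 2, align 2) → ends 66
pad 2 to align 4 for b
b at 68 (size 4, align 4) → ends 72
offset at 72 (size 8, align 8) → ends 80
a at 80 (size 36, align 4) → ends 116
tail pad 4 to reach multiple of 8
total 120 bytes, alignment 8
120 − 120 = 0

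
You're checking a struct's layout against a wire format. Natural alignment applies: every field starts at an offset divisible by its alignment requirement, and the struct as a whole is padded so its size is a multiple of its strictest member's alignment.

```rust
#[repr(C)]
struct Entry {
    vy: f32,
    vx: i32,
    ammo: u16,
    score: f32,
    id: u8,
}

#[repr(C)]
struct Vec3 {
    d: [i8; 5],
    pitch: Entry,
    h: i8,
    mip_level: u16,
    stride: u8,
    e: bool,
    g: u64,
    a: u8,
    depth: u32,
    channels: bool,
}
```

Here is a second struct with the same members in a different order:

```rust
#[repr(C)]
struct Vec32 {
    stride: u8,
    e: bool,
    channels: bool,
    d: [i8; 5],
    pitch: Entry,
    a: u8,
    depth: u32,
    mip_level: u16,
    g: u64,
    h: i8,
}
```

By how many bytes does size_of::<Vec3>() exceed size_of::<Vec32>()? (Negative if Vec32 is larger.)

Entry: vy at 0 (size 4, align 4) → ends 4; vx at 4 (size 4, align 4) → ends 8; ammo at 8 (size 2, align 2) → ends 10; pad 2 to align 4 for score; score at 12 (size 4, align 4) → ends 16; id at 16 (size 1, align 1) → ends 17; tail pad 3 to reach multiple of 4; total 20 bytes, alignment 4
d at 0 (size 5, align 1) → ends 5
pad 3 to align 4 for pitch
pitch at 8 (size 20, align 4) → ends 28
h at 28 (size 1, align 1) → ends 29
pad 1 to align 2 for mip_level
mip_level at 30 (size 2, align 2) → ends 32
stride at 32 (size 1, align 1) → ends 33
e at 33 (size 1, align 1) → ends 34
pad 6 to align 8 for g
g at 40 (size 8, align 8) → ends 48
a at 48 (size 1, align 1) → ends 49
pad 3 to align 4 for depth
depth at 52 (size 4, align 4) → ends 56
channels at 56 (size 1, align 1) → ends 57
tail pad 7 to reach multiple of 8
total 64 bytes, alignment 8
— Vec32 —
stride at 0 (size 1, align 1) → ends 1
e at 1 (size 1, align 1) → ends 2
channels at 2 (size 1, align 1) → ends 3
d at 3 (size 5, align 1) → ends 8
pitch at 8 (size 20, align 4) → ends 28
a at 28 (size 1, align 1) → ends 29
pad 3 to align 4 for depth
depth at 32 (size 4, align 4) → ends 36
mip_level at 36 (size 2, align 2) → ends 38
pad 2 to align 8 for g
g at 40 (size 8, align 8) → ends 48
h at 48 (size 1, align 1) → ends 49
tail pad 7 to reach multiple of 8
total 56 bytes, alignment 8
64 − 56 = 8

8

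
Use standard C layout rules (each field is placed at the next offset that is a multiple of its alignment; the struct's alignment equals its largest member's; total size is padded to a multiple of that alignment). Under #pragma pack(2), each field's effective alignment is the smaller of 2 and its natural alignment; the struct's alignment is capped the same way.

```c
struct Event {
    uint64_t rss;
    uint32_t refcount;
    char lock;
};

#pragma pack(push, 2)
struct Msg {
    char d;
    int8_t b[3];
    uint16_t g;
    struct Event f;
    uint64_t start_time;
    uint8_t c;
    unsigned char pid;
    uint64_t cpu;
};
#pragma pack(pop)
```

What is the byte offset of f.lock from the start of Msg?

18

Event: 0..8  rss  (8B, 8-aligned); 8..12  refcount  (4B, 4-aligned); 12..13  lock  (1B, 1-aligned); 13..16  -- tail padding (3B); sizeof = 16, alignof = 8
0..1  d  (1B, 1-aligned)
1..4  b  (3B, 1-aligned)
4..6  g  (2B, 2-aligned)
6..22  f  (16B, 2-aligned)
within Event: lock at 12
6 + 12 = 18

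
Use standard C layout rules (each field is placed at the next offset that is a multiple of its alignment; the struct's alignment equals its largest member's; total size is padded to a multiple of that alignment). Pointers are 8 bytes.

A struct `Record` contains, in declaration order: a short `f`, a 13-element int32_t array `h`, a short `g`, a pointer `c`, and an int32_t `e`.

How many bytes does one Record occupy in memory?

@0: f [2B, align 2] → 2
+2 pad (align 4)
@4: h [52B, align 4] → 56
@56: g [2B, align 2] → 58
+6 pad (align 8)
@64: c [8B, align 8] → 72
@72: e [4B, align 4] → 76
+4 tail pad (align 8)
size 80, align 8

80 bytes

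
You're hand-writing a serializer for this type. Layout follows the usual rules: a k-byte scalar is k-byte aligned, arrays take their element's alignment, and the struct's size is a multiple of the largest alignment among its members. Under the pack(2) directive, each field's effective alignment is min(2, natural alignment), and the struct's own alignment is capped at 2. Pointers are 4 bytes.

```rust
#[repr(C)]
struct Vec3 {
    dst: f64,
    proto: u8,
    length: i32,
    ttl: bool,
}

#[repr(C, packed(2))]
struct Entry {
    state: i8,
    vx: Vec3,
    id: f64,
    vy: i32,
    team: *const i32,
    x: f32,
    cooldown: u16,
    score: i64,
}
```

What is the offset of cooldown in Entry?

Vec3: @0: dst [8B, align 8] → 8; @8: proto [1B, align 1] → 9; +3 pad (align 4); @12: length [4B, align 4] → 16; @16: ttl [1B, align 1] → 17; +7 tail pad (align 8); size 24, align 8
@0: state [1B, align 1] → 1
+1 pad (align 2)
@2: vx [24B, align 2] → 26
@26: id [8B, align 2] → 34
@34: vy [4B, align 2] → 38
@38: team [4B, align 2] → 42
@42: x [4B, align 2] → 46
@46: cooldown [2B, align 2] → 48

46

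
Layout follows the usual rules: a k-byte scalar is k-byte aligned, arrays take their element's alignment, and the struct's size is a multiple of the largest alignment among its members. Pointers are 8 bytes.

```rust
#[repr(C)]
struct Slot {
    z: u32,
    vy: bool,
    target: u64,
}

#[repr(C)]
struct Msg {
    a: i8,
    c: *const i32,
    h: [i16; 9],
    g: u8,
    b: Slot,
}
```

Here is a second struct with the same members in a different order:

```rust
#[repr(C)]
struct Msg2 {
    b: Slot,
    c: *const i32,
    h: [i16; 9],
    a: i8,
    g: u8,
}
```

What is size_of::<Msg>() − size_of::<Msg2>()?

Slot: @0: z [4B, align 4] → 4; @4: vy [1B, align 1] → 5; +3 pad (align 8); @8: target [8B, align 8] → 16; size 16, align 8
@0: a [1B, align 1] → 1
+7 pad (align 8)
@8: c [8B, align 8] → 16
@16: h [18B, align 2] → 34
@34: g [1B, align 1] → 35
+5 pad (align 8)
@40: b [16B, align 8] → 56
size 56, align 8
— Msg2 —
@0: b [16B, align 8] → 16
@16: c [8B, align 8] → 24
@24: h [18B, align 2] → 42
@42: a [1B, align 1] → 43
@43: g [1B, align 1] → 44
+4 tail pad (align 8)
size 48, align 8
56 − 48 = 8

8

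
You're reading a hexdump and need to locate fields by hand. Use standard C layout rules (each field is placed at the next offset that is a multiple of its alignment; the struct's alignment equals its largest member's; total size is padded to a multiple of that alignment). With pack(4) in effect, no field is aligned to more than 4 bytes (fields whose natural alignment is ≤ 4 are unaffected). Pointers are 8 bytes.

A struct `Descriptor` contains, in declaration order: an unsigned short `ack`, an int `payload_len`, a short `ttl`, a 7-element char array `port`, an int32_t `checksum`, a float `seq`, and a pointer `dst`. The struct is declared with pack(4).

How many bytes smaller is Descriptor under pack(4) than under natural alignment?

4

natural layout:
  0..2  ack  (2B, 2-aligned)
  2..4  -- padding (2B)
  4..8  payload_len  (4B, 4-aligned)
  8..10  ttl  (2B, 2-aligned)
  10..17  port  (7B, 1-aligned)
  17..20  -- padding (3B)
  20..24  checksum  (4B, 4-aligned)
  24..28  seq  (4B, 4-aligned)
  28..32  -- padding (4B)
  32..40  dst  (8B, 8-aligned)
  sizeof = 40, alignof = 8
packed(4) layout:
  0..2  ack  (2B, 2-aligned)
  2..4  -- padding (2B)
  4..8  payload_len  (4B, 4-aligned)
  8..10  ttl  (2B, 2-aligned)
  10..17  port  (7B, 1-aligned)
  17..20  -- padding (3B)
  20..24  checksum  (4B, 4-aligned)
  24..28  seq  (4B, 4-aligned)
  28..36  dst  (8B, 4-aligned)
  sizeof = 36, alignof = 4
40 − 36 = 4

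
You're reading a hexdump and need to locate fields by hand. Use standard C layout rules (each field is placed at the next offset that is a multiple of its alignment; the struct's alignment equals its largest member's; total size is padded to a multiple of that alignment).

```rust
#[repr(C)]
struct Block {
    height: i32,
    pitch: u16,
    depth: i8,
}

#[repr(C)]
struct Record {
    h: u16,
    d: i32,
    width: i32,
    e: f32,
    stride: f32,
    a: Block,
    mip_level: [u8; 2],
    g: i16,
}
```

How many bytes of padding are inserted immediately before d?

Block: @0: height [4B, align 4] → 4; @4: pitch [2B, align 2] → 6; @6: depth [1B, align 1] → 7; +1 tail pad (align 4); size 8, align 4
@0: h [2B, align 2] → 2
+2 pad (align 4)
@4: d [4B, align 4] → 8

2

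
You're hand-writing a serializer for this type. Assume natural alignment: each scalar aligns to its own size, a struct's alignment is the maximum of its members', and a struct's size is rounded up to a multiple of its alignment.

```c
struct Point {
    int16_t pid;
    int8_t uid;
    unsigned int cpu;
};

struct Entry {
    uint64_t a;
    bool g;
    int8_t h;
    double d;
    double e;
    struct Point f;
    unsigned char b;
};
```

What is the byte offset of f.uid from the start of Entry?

Point: 0..2  pid  (2B, 2-aligned); 2..3  uid  (1B, 1-aligned); 3..4  -- padding (1B); 4..8  cpu  (4B, 4-aligned); sizeof = 8, alignof = 4
0..8  a  (8B, 8-aligned)
8..9  g  (1B, 1-aligned)
9..10  h  (1B, 1-aligned)
10..16  -- padding (6B)
16..24  d  (8B, 8-aligned)
24..32  e  (8B, 8-aligned)
32..40  f  (8B, 4-aligned)
within Point: uid at 2
32 + 2 = 34

34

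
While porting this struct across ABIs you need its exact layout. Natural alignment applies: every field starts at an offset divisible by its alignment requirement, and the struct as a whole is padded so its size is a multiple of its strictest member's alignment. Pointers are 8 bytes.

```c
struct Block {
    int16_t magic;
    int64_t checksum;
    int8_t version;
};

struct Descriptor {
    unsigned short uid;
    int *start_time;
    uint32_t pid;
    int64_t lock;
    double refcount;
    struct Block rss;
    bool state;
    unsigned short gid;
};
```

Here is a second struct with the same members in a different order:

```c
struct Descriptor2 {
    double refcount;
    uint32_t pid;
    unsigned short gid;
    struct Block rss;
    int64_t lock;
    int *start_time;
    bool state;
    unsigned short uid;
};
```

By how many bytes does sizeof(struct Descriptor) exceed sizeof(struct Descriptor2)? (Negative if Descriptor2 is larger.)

8

Block: 0..2  magic  (2B, 2-aligned); 2..8  -- padding (6B); 8..16  checksum  (8B, 8-aligned); 16..17  version  (1B, 1-aligned); 17..24  -- tail padding (7B); sizeof = 24, alignof = 8
0..2  uid  (2B, 2-aligned)
2..8  -- padding (6B)
8..16  start_time  (8B, 8-aligned)
16..20  pid  (4B, 4-aligned)
20..24  -- padding (4B)
24..32  lock  (8B, 8-aligned)
32..40  refcount  (8B, 8-aligned)
40..64  rss  (24B, 8-aligned)
64..65  state  (1B, 1-aligned)
65..66  -- padding (1B)
66..68  gid  (2B, 2-aligned)
68..72  -- tail padding (4B)
sizeof = 72, alignof = 8
— Descriptor2 —
0..8  refcount  (8B, 8-aligned)
8..12  pid  (4B, 4-aligned)
12..14  gid  (2B, 2-aligned)
14..16  -- padding (2B)
16..40  rss  (24B, 8-aligned)
40..48  lock  (8B, 8-aligned)
48..56  start_time  (8B, 8-aligned)
56..57  state  (1B, 1-aligned)
57..58  -- padding (1B)
58..60  uid  (2B, 2-aligned)
60..64  -- tail padding (4B)
sizeof = 64, alignof = 8
72 − 64 = 8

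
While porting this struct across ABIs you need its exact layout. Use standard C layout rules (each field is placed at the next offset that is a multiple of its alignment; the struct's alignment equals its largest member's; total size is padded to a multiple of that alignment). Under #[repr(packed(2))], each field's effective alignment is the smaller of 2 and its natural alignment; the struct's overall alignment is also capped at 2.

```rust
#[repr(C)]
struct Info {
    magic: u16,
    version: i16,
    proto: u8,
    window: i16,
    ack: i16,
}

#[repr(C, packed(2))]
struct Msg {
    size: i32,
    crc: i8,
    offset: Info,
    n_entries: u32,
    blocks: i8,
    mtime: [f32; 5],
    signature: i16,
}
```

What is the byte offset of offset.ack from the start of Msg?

14

Info: 0..2  magic  (2B, 2-aligned); 2..4  version  (2B, 2-aligned); 4..5  proto  (1B, 1-aligned); 5..6  -- padding (1B); 6..8  window  (2B, 2-aligned); 8..10  ack  (2B, 2-aligned); sizeof = 10, alignof = 2
0..4  size  (4B, 2-aligned)
4..5  crc  (1B, 1-aligned)
5..6  -- padding (1B)
6..16  offset  (10B, 2-aligned)
within Info: ack at 8
6 + 8 = 14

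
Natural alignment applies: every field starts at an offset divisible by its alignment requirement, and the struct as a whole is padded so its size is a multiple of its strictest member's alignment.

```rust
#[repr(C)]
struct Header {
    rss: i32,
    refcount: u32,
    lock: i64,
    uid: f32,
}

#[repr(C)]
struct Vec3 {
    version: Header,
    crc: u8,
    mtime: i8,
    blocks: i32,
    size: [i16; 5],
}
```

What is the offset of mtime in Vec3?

Header: 0..4  rss  (4B, 4-aligned); 4..8  refcount  (4B, 4-aligned); 8..16  lock  (8B, 8-aligned); 16..20  uid  (4B, 4-aligned); 20..24  -- tail padding (4B); sizeof = 24, alignof = 8
0..24  version  (24B, 8-aligned)
24..25  crc  (1B, 1-aligned)
25..26  mtime  (1B, 1-aligned)

25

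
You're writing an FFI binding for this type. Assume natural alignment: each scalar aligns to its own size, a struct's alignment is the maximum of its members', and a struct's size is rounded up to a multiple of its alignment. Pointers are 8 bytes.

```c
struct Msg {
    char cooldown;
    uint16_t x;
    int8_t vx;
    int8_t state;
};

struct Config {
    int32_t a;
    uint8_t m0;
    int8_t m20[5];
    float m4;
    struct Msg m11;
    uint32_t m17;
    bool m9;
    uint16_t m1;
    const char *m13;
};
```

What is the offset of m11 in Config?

16

Msg: 0..1  cooldown  (1B, 1-aligned); 1..2  -- padding (1B); 2..4  x  (2B, 2-aligned); 4..5  vx  (1B, 1-aligned); 5..6  state  (1B, 1-aligned); sizeof = 6, alignof = 2
0..4  a  (4B, 4-aligned)
4..5  m0  (1B, 1-aligned)
5..10  m20  (5B, 1-aligned)
10..12  -- padding (2B)
12..16  m4  (4B, 4-aligned)
16..22  m11  (6B, 2-aligned)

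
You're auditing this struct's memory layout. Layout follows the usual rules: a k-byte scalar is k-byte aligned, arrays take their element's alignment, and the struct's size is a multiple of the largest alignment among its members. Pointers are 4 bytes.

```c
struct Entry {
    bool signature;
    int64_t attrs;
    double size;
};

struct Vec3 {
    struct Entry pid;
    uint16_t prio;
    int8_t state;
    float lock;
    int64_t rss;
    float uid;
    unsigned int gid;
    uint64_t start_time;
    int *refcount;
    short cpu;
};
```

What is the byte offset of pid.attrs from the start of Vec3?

8

Entry: @0: signature [1B, align 1] → 1; +7 pad (align 8); @8: attrs [8B, align 8] → 16; @16: size [8B, align 8] → 24; size 24, align 8
@0: pid [24B, align 8] → 24
within Entry: attrs at 8
0 + 8 = 8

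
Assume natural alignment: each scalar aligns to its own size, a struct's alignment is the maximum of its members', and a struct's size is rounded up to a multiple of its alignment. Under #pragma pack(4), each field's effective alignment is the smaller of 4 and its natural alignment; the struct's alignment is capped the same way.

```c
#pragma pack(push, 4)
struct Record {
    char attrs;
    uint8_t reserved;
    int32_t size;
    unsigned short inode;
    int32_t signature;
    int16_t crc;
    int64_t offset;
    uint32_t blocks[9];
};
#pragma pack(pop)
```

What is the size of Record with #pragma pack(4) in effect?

attrs at 0 (size 1, align 1) → ends 1
reserved at 1 (size 1, align 1) → ends 2
pad 2 to align 4 for size
size at 4 (size 4, align 4) → ends 8
inode at 8 (size 2, align 2) → ends 10
pad 2 to align 4 for signature
signature at 12 (size 4, align 4) → ends 16
crc at 16 (size 2, align 2) → ends 18
pad 2 to align 4 for offset
offset at 20 (size 8, align 4) → ends 28
blocks at 28 (size 36, align 4) → ends 64
total 64 bytes, alignment 4

64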